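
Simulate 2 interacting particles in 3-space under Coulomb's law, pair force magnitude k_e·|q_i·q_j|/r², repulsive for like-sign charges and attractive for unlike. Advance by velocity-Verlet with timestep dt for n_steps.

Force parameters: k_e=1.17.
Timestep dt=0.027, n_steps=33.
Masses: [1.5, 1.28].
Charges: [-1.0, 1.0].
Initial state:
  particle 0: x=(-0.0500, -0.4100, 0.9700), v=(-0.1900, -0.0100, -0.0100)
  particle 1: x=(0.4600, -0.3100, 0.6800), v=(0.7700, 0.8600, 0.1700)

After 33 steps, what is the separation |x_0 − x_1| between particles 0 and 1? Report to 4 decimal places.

step 0: x0=(-0.0500, -0.4100, 0.9700) x1=(0.4600, -0.3100, 0.6800)
step 1: x0=(-0.0544, -0.4101, 0.9693) x1=(0.4800, -0.2869, 0.6850)
step 2: x0=(-0.0576, -0.4100, 0.9680) x1=(0.4985, -0.2642, 0.6909)
step 3: x0=(-0.0595, -0.4095, 0.9660) x1=(0.5155, -0.2419, 0.6975)
step 4: x0=(-0.0603, -0.4087, 0.9635) x1=(0.5312, -0.2199, 0.7047)
step 5: x0=(-0.0600, -0.4075, 0.9606) x1=(0.5456, -0.1984, 0.7124)
step 6: x0=(-0.0586, -0.4060, 0.9572) x1=(0.5587, -0.1773, 0.7207)
step 7: x0=(-0.0562, -0.4040, 0.9534) x1=(0.5707, -0.1566, 0.7294)
step 8: x0=(-0.0528, -0.4017, 0.9492) x1=(0.5815, -0.1365, 0.7386)
step 9: x0=(-0.0484, -0.3990, 0.9447) x1=(0.5911, -0.1167, 0.7481)
step 10: x0=(-0.0431, -0.3959, 0.9399) x1=(0.5997, -0.0975, 0.7580)
step 11: x0=(-0.0368, -0.3923, 0.9349) x1=(0.6071, -0.0788, 0.7681)
step 12: x0=(-0.0296, -0.3883, 0.9296) x1=(0.6135, -0.0606, 0.7786)
step 13: x0=(-0.0215, -0.3838, 0.9241) x1=(0.6188, -0.0429, 0.7893)
step 14: x0=(-0.0125, -0.3789, 0.9184) x1=(0.6230, -0.0258, 0.8002)
step 15: x0=(-0.0026, -0.3734, 0.9126) x1=(0.6262, -0.0093, 0.8114)
step 16: x0=(0.0082, -0.3674, 0.9066) x1=(0.6283, 0.0065, 0.8227)
step 17: x0=(0.0199, -0.3609, 0.9005) x1=(0.6293, 0.0218, 0.8341)
step 18: x0=(0.0325, -0.3538, 0.8943) x1=(0.6293, 0.0363, 0.8457)
step 19: x0=(0.0461, -0.3460, 0.8880) x1=(0.6282, 0.0502, 0.8573)
step 20: x0=(0.0606, -0.3377, 0.8816) x1=(0.6260, 0.0633, 0.8690)
step 21: x0=(0.0761, -0.3286, 0.8753) x1=(0.6226, 0.0756, 0.8808)
step 22: x0=(0.0925, -0.3188, 0.8689) x1=(0.6181, 0.0870, 0.8925)
step 23: x0=(0.1100, -0.3083, 0.8626) x1=(0.6124, 0.0976, 0.9042)
step 24: x0=(0.1286, -0.2968, 0.8564) x1=(0.6054, 0.1071, 0.9157)
step 25: x0=(0.1482, -0.2845, 0.8503) x1=(0.5972, 0.1155, 0.9271)
step 26: x0=(0.1690, -0.2711, 0.8444) x1=(0.5876, 0.1227, 0.9383)
step 27: x0=(0.1910, -0.2566, 0.8388) x1=(0.5766, 0.1286, 0.9492)
step 28: x0=(0.2142, -0.2408, 0.8335) x1=(0.5641, 0.1331, 0.9596)
step 29: x0=(0.2389, -0.2236, 0.8288) x1=(0.5501, 0.1358, 0.9695)
step 30: x0=(0.2649, -0.2047, 0.8246) x1=(0.5343, 0.1365, 0.9785)
step 31: x0=(0.2926, -0.1838, 0.8214) x1=(0.5167, 0.1350, 0.9866)
step 32: x0=(0.3219, -0.1605, 0.8194) x1=(0.4971, 0.1306, 0.9932)
step 33: x0=(0.3530, -0.1343, 0.8192) x1=(0.4754, 0.1227, 0.9977)

0.3360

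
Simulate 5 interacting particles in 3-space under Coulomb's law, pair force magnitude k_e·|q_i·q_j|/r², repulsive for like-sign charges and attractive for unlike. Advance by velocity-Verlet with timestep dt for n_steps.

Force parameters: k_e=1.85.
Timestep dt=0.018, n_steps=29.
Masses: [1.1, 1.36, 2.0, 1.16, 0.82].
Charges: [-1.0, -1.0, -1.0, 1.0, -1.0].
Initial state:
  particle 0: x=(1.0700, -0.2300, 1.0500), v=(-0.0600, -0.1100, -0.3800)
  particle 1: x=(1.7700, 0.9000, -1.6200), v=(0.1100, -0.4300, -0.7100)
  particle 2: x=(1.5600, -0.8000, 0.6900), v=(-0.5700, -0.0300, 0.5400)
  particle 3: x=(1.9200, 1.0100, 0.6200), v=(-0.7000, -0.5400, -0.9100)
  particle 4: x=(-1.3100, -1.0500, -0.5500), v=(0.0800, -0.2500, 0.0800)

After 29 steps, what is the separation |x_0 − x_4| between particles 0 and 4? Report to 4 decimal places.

step 0: x0=(1.0700, -0.2300, 1.0500) x1=(1.7700, 0.9000, -1.6200) x2=(1.5600, -0.8000, 0.6900) x3=(1.9200, 1.0100, 0.6200) x4=(-1.3100, -1.0500, -0.5500)
step 1: x0=(1.0688, -0.2316, 1.0433) x1=(1.7720, 0.8923, -1.6328) x2=(1.5499, -0.8007, 0.6996) x3=(1.9073, 1.0001, 0.6036) x4=(-1.3086, -1.0545, -0.5486)
step 2: x0=(1.0672, -0.2325, 1.0370) x1=(1.7741, 0.8847, -1.6456) x2=(1.5401, -0.8015, 0.7091) x3=(1.8944, 0.9899, 0.5871) x4=(-1.3074, -1.0591, -0.5472)
step 3: x0=(1.0653, -0.2327, 1.0311) x1=(1.7761, 0.8771, -1.6584) x2=(1.5306, -0.8027, 0.7185) x3=(1.8814, 0.9793, 0.5707) x4=(-1.3063, -1.0636, -0.5459)
step 4: x0=(1.0631, -0.2320, 1.0255) x1=(1.7783, 0.8696, -1.6712) x2=(1.5214, -0.8041, 0.7277) x3=(1.8682, 0.9684, 0.5541) x4=(-1.3053, -1.0682, -0.5446)
step 5: x0=(1.0606, -0.2305, 1.0203) x1=(1.7805, 0.8622, -1.6840) x2=(1.5125, -0.8058, 0.7367) x3=(1.8548, 0.9571, 0.5376) x4=(-1.3045, -1.0729, -0.5434)
step 6: x0=(1.0577, -0.2282, 1.0154) x1=(1.7827, 0.8548, -1.6968) x2=(1.5040, -0.8078, 0.7456) x3=(1.8412, 0.9455, 0.5210) x4=(-1.3038, -1.0776, -0.5422)
step 7: x0=(1.0544, -0.2251, 1.0108) x1=(1.7850, 0.8475, -1.7096) x2=(1.4958, -0.8100, 0.7544) x3=(1.8274, 0.9335, 0.5044) x4=(-1.3033, -1.0823, -0.5411)
step 8: x0=(1.0508, -0.2211, 1.0065) x1=(1.7873, 0.8402, -1.7225) x2=(1.4879, -0.8126, 0.7630) x3=(1.8135, 0.9211, 0.4878) x4=(-1.3029, -1.0870, -0.5400)
step 9: x0=(1.0468, -0.2161, 1.0025) x1=(1.7896, 0.8331, -1.7353) x2=(1.4803, -0.8154, 0.7715) x3=(1.7993, 0.9084, 0.4712) x4=(-1.3026, -1.0918, -0.5389)
step 10: x0=(1.0425, -0.2103, 0.9987) x1=(1.7920, 0.8260, -1.7481) x2=(1.4731, -0.8186, 0.7799) x3=(1.7850, 0.8953, 0.4546) x4=(-1.3025, -1.0965, -0.5379)
step 11: x0=(1.0379, -0.2036, 0.9952) x1=(1.7945, 0.8189, -1.7610) x2=(1.4661, -0.8221, 0.7881) x3=(1.7705, 0.8819, 0.4380) x4=(-1.3025, -1.1014, -0.5370)
step 12: x0=(1.0330, -0.1960, 0.9919) x1=(1.7969, 0.8119, -1.7738) x2=(1.4595, -0.8259, 0.7963) x3=(1.7558, 0.8680, 0.4214) x4=(-1.3026, -1.1062, -0.5361)
step 13: x0=(1.0277, -0.1874, 0.9888) x1=(1.7995, 0.8050, -1.7866) x2=(1.4532, -0.8300, 0.8043) x3=(1.7410, 0.8538, 0.4049) x4=(-1.3029, -1.1111, -0.5352)
step 14: x0=(1.0222, -0.1780, 0.9859) x1=(1.8020, 0.7981, -1.7995) x2=(1.4472, -0.8344, 0.8123) x3=(1.7259, 0.8392, 0.3884) x4=(-1.3033, -1.1160, -0.5344)
step 15: x0=(1.0164, -0.1676, 0.9831) x1=(1.8046, 0.7913, -1.8123) x2=(1.4415, -0.8392, 0.8201) x3=(1.7106, 0.8242, 0.3719) x4=(-1.3038, -1.1210, -0.5337)
step 16: x0=(1.0104, -0.1563, 0.9805) x1=(1.8072, 0.7845, -1.8252) x2=(1.4360, -0.8442, 0.8279) x3=(1.6952, 0.8089, 0.3555) x4=(-1.3045, -1.1260, -0.5330)
step 17: x0=(1.0041, -0.1441, 0.9779) x1=(1.8099, 0.7778, -1.8380) x2=(1.4308, -0.8495, 0.8357) x3=(1.6795, 0.7931, 0.3391) x4=(-1.3053, -1.1310, -0.5323)
step 18: x0=(0.9976, -0.1311, 0.9754) x1=(1.8126, 0.7711, -1.8508) x2=(1.4259, -0.8551, 0.8433) x3=(1.6636, 0.7769, 0.3228) x4=(-1.3062, -1.1360, -0.5317)
step 19: x0=(0.9910, -0.1171, 0.9729) x1=(1.8153, 0.7645, -1.8637) x2=(1.4212, -0.8609, 0.8509) x3=(1.6476, 0.7604, 0.3066) x4=(-1.3073, -1.1411, -0.5312)
step 20: x0=(0.9842, -0.1024, 0.9705) x1=(1.8181, 0.7579, -1.8765) x2=(1.4168, -0.8670, 0.8585) x3=(1.6313, 0.7434, 0.2905) x4=(-1.3085, -1.1462, -0.5307)
step 21: x0=(0.9773, -0.0867, 0.9680) x1=(1.8209, 0.7514, -1.8893) x2=(1.4126, -0.8734, 0.8660) x3=(1.6148, 0.7261, 0.2745) x4=(-1.3098, -1.1513, -0.5302)
step 22: x0=(0.9702, -0.0703, 0.9655) x1=(1.8237, 0.7449, -1.9021) x2=(1.4086, -0.8800, 0.8735) x3=(1.5981, 0.7083, 0.2587) x4=(-1.3112, -1.1565, -0.5298)
step 23: x0=(0.9631, -0.0531, 0.9630) x1=(1.8266, 0.7385, -1.9150) x2=(1.4048, -0.8868, 0.8809) x3=(1.5812, 0.6901, 0.2430) x4=(-1.3128, -1.1617, -0.5295)
step 24: x0=(0.9559, -0.0351, 0.9603) x1=(1.8295, 0.7321, -1.9278) x2=(1.4012, -0.8938, 0.8883) x3=(1.5641, 0.6716, 0.2274) x4=(-1.3145, -1.1669, -0.5291)
step 25: x0=(0.9487, -0.0163, 0.9576) x1=(1.8324, 0.7258, -1.9406) x2=(1.3977, -0.9011, 0.8957) x3=(1.5467, 0.6526, 0.2121) x4=(-1.3163, -1.1722, -0.5289)
step 26: x0=(0.9415, 0.0032, 0.9547) x1=(1.8354, 0.7195, -1.9534) x2=(1.3945, -0.9085, 0.9031) x3=(1.5291, 0.6333, 0.1969) x4=(-1.3182, -1.1774, -0.5287)
step 27: x0=(0.9343, 0.0234, 0.9516) x1=(1.8384, 0.7132, -1.9662) x2=(1.3914, -0.9161, 0.9104) x3=(1.5113, 0.6135, 0.1819) x4=(-1.3203, -1.1828, -0.5285)
step 28: x0=(0.9271, 0.0442, 0.9484) x1=(1.8414, 0.7070, -1.9790) x2=(1.3884, -0.9238, 0.9178) x3=(1.4932, 0.5934, 0.1672) x4=(-1.3224, -1.1881, -0.5284)
step 29: x0=(0.9200, 0.0658, 0.9449) x1=(1.8444, 0.7008, -1.9917) x2=(1.3856, -0.9317, 0.9251) x3=(1.4749, 0.5728, 0.1527) x4=(-1.3247, -1.1935, -0.5283)

2.9656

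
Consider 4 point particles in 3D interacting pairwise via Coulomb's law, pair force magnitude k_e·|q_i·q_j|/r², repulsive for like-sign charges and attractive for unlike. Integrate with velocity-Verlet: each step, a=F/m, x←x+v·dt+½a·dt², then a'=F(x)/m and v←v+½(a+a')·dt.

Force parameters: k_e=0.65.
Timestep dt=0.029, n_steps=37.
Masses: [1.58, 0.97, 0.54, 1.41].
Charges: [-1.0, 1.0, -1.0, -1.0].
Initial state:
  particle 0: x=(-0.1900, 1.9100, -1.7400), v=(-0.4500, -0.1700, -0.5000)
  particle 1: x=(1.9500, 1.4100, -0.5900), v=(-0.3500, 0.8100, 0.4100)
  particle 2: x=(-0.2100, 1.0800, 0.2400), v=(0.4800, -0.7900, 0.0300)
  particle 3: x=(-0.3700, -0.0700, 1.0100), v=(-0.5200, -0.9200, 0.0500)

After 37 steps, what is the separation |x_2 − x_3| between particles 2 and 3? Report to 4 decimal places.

step 0: x0=(-0.1900, 1.9100, -1.7400) x1=(1.9500, 1.4100, -0.5900) x2=(-0.2100, 1.0800, 0.2400) x3=(-0.3700, -0.0700, 1.0100)
step 1: x0=(-0.2030, 1.9051, -1.7545) x1=(1.9397, 1.4335, -0.5781) x2=(-0.1960, 1.0573, 0.2408) x3=(-0.3851, -0.0968, 1.0115)
step 2: x0=(-0.2160, 1.9002, -1.7691) x1=(1.9293, 1.4569, -0.5662) x2=(-0.1817, 1.0349, 0.2414) x3=(-0.4002, -0.1237, 1.0131)
step 3: x0=(-0.2289, 1.8954, -1.7838) x1=(1.9186, 1.4804, -0.5542) x2=(-0.1672, 1.0129, 0.2419) x3=(-0.4152, -0.1508, 1.0149)
step 4: x0=(-0.2418, 1.8906, -1.7985) x1=(1.9077, 1.5037, -0.5423) x2=(-0.1523, 0.9913, 0.2423) x3=(-0.4303, -0.1780, 1.0167)
step 5: x0=(-0.2546, 1.8858, -1.8133) x1=(1.8966, 1.5271, -0.5303) x2=(-0.1372, 0.9701, 0.2424) x3=(-0.4454, -0.2054, 1.0187)
step 6: x0=(-0.2674, 1.8811, -1.8281) x1=(1.8852, 1.5504, -0.5183) x2=(-0.1219, 0.9492, 0.2425) x3=(-0.4606, -0.2330, 1.0208)
step 7: x0=(-0.2802, 1.8764, -1.8430) x1=(1.8737, 1.5737, -0.5063) x2=(-0.1062, 0.9287, 0.2424) x3=(-0.4757, -0.2607, 1.0230)
step 8: x0=(-0.2929, 1.8717, -1.8580) x1=(1.8620, 1.5969, -0.4942) x2=(-0.0902, 0.9085, 0.2421) x3=(-0.4909, -0.2885, 1.0252)
step 9: x0=(-0.3056, 1.8671, -1.8730) x1=(1.8500, 1.6200, -0.4822) x2=(-0.0738, 0.8887, 0.2417) x3=(-0.5061, -0.3165, 1.0276)
step 10: x0=(-0.3182, 1.8625, -1.8880) x1=(1.8378, 1.6431, -0.4701) x2=(-0.0571, 0.8693, 0.2412) x3=(-0.5213, -0.3446, 1.0301)
step 11: x0=(-0.3308, 1.8580, -1.9031) x1=(1.8254, 1.6662, -0.4580) x2=(-0.0401, 0.8502, 0.2405) x3=(-0.5365, -0.3729, 1.0327)
step 12: x0=(-0.3433, 1.8534, -1.9183) x1=(1.8129, 1.6891, -0.4460) x2=(-0.0228, 0.8315, 0.2397) x3=(-0.5518, -0.4013, 1.0354)
step 13: x0=(-0.3559, 1.8490, -1.9335) x1=(1.8001, 1.7120, -0.4339) x2=(-0.0050, 0.8131, 0.2388) x3=(-0.5671, -0.4298, 1.0381)
step 14: x0=(-0.3683, 1.8445, -1.9487) x1=(1.7871, 1.7348, -0.4217) x2=(0.0130, 0.7950, 0.2377) x3=(-0.5825, -0.4584, 1.0410)
step 15: x0=(-0.3808, 1.8401, -1.9640) x1=(1.7739, 1.7576, -0.4096) x2=(0.0315, 0.7773, 0.2366) x3=(-0.5979, -0.4872, 1.0439)
step 16: x0=(-0.3932, 1.8358, -1.9793) x1=(1.7605, 1.7802, -0.3975) x2=(0.0503, 0.7599, 0.2353) x3=(-0.6133, -0.5160, 1.0469)
step 17: x0=(-0.4056, 1.8315, -1.9946) x1=(1.7469, 1.8028, -0.3853) x2=(0.0695, 0.7428, 0.2339) x3=(-0.6287, -0.5450, 1.0500)
step 18: x0=(-0.4180, 1.8272, -2.0100) x1=(1.7331, 1.8253, -0.3732) x2=(0.0890, 0.7261, 0.2324) x3=(-0.6443, -0.5740, 1.0532)
step 19: x0=(-0.4303, 1.8229, -2.0254) x1=(1.7191, 1.8476, -0.3610) x2=(0.1089, 0.7097, 0.2308) x3=(-0.6598, -0.6032, 1.0564)
step 20: x0=(-0.4426, 1.8187, -2.0409) x1=(1.7050, 1.8699, -0.3488) x2=(0.1292, 0.6936, 0.2291) x3=(-0.6754, -0.6325, 1.0597)
step 21: x0=(-0.4549, 1.8145, -2.0564) x1=(1.6906, 1.8921, -0.3366) x2=(0.1499, 0.6778, 0.2273) x3=(-0.6910, -0.6618, 1.0631)
step 22: x0=(-0.4671, 1.8104, -2.0719) x1=(1.6761, 1.9141, -0.3245) x2=(0.1709, 0.6624, 0.2255) x3=(-0.7067, -0.6912, 1.0666)
step 23: x0=(-0.4794, 1.8063, -2.0875) x1=(1.6613, 1.9361, -0.3123) x2=(0.1922, 0.6472, 0.2235) x3=(-0.7224, -0.7208, 1.0701)
step 24: x0=(-0.4916, 1.8022, -2.1031) x1=(1.6464, 1.9579, -0.3001) x2=(0.2140, 0.6324, 0.2215) x3=(-0.7381, -0.7504, 1.0736)
step 25: x0=(-0.5038, 1.7982, -2.1187) x1=(1.6314, 1.9796, -0.2879) x2=(0.2361, 0.6179, 0.2194) x3=(-0.7539, -0.7800, 1.0773)
step 26: x0=(-0.5159, 1.7942, -2.1343) x1=(1.6161, 2.0012, -0.2757) x2=(0.2585, 0.6037, 0.2172) x3=(-0.7697, -0.8098, 1.0810)
step 27: x0=(-0.5281, 1.7902, -2.1500) x1=(1.6007, 2.0226, -0.2635) x2=(0.2813, 0.5898, 0.2150) x3=(-0.7856, -0.8396, 1.0847)
step 28: x0=(-0.5402, 1.7863, -2.1657) x1=(1.5851, 2.0439, -0.2513) x2=(0.3045, 0.5762, 0.2127) x3=(-0.8015, -0.8695, 1.0885)
step 29: x0=(-0.5523, 1.7824, -2.1814) x1=(1.5693, 2.0651, -0.2391) x2=(0.3279, 0.5630, 0.2103) x3=(-0.8175, -0.8994, 1.0923)
step 30: x0=(-0.5644, 1.7786, -2.1972) x1=(1.5534, 2.0862, -0.2269) x2=(0.3517, 0.5500, 0.2079) x3=(-0.8335, -0.9295, 1.0962)
step 31: x0=(-0.5764, 1.7747, -2.2129) x1=(1.5374, 2.1071, -0.2147) x2=(0.3759, 0.5373, 0.2054) x3=(-0.8495, -0.9595, 1.1001)
step 32: x0=(-0.5885, 1.7710, -2.2287) x1=(1.5212, 2.1278, -0.2025) x2=(0.4003, 0.5250, 0.2029) x3=(-0.8655, -0.9897, 1.1041)
step 33: x0=(-0.6005, 1.7672, -2.2445) x1=(1.5048, 2.1484, -0.1903) x2=(0.4251, 0.5129, 0.2004) x3=(-0.8816, -1.0198, 1.1081)
step 34: x0=(-0.6125, 1.7635, -2.2604) x1=(1.4883, 2.1689, -0.1781) x2=(0.4501, 0.5011, 0.1978) x3=(-0.8978, -1.0501, 1.1122)
step 35: x0=(-0.6245, 1.7598, -2.2762) x1=(1.4717, 2.1892, -0.1660) x2=(0.4755, 0.4897, 0.1952) x3=(-0.9139, -1.0803, 1.1163)
step 36: x0=(-0.6365, 1.7562, -2.2921) x1=(1.4549, 2.2094, -0.1538) x2=(0.5011, 0.4785, 0.1926) x3=(-0.9301, -1.1107, 1.1205)
step 37: x0=(-0.6485, 1.7525, -2.3080) x1=(1.4380, 2.2294, -0.1417) x2=(0.5270, 0.4677, 0.1899) x3=(-0.9464, -1.1410, 1.1246)

2.3733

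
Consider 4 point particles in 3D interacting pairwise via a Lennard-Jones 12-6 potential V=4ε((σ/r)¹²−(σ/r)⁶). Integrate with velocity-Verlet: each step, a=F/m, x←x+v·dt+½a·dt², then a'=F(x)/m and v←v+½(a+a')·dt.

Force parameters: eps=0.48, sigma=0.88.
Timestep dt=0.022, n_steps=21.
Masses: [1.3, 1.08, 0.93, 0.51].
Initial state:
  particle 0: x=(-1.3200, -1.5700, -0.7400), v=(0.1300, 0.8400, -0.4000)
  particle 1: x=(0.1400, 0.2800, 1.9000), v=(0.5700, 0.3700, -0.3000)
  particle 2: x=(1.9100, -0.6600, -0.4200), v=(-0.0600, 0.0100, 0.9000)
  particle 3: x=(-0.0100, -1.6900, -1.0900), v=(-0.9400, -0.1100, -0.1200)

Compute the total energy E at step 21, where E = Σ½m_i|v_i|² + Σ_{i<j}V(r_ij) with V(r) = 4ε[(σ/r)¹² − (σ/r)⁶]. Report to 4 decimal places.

step 0: x0=(-1.3200, -1.5700, -0.7400) x1=(0.1400, 0.2800, 1.9000) x2=(1.9100, -0.6600, -0.4200) x3=(-0.0100, -1.6900, -1.0900)
step 1: x0=(-1.3170, -1.5515, -0.7488) x1=(0.1525, 0.2881, 1.8934) x2=(1.9087, -0.6598, -0.4002) x3=(-0.0309, -1.6924, -1.0926)
step 2: x0=(-1.3139, -1.5331, -0.7577) x1=(0.1651, 0.2963, 1.8868) x2=(1.9073, -0.6596, -0.3804) x3=(-0.0523, -1.6947, -1.0950)
step 3: x0=(-1.3105, -1.5147, -0.7666) x1=(0.1776, 0.3044, 1.8802) x2=(1.9060, -0.6594, -0.3606) x3=(-0.0744, -1.6970, -1.0973)
step 4: x0=(-1.3068, -1.4963, -0.7757) x1=(0.1902, 0.3126, 1.8736) x2=(1.9047, -0.6591, -0.3408) x3=(-0.0970, -1.6991, -1.0994)
step 5: x0=(-1.3029, -1.4779, -0.7847) x1=(0.2027, 0.3207, 1.8670) x2=(1.9033, -0.6589, -0.3210) x3=(-0.1203, -1.7011, -1.1012)
step 6: x0=(-1.2987, -1.4597, -0.7939) x1=(0.2152, 0.3288, 1.8604) x2=(1.9019, -0.6587, -0.3012) x3=(-0.1445, -1.7030, -1.1029)
step 7: x0=(-1.2941, -1.4415, -0.8032) x1=(0.2278, 0.3370, 1.8538) x2=(1.9006, -0.6585, -0.2814) x3=(-0.1694, -1.7047, -1.1044)
step 8: x0=(-1.2892, -1.4233, -0.8125) x1=(0.2403, 0.3451, 1.8472) x2=(1.8992, -0.6583, -0.2616) x3=(-0.1953, -1.7062, -1.1056)
step 9: x0=(-1.2838, -1.4053, -0.8220) x1=(0.2529, 0.3532, 1.8405) x2=(1.8978, -0.6581, -0.2419) x3=(-0.2222, -1.7073, -1.1065)
step 10: x0=(-1.2781, -1.3874, -0.8316) x1=(0.2654, 0.3614, 1.8339) x2=(1.8964, -0.6579, -0.2221) x3=(-0.2502, -1.7082, -1.1071)
step 11: x0=(-1.2718, -1.3697, -0.8412) x1=(0.2780, 0.3695, 1.8273) x2=(1.8951, -0.6577, -0.2023) x3=(-0.2794, -1.7087, -1.1074)
step 12: x0=(-1.2652, -1.3521, -0.8511) x1=(0.2905, 0.3776, 1.8207) x2=(1.8937, -0.6575, -0.1825) x3=(-0.3096, -1.7089, -1.1074)
step 13: x0=(-1.2581, -1.3346, -0.8610) x1=(0.3031, 0.3858, 1.8141) x2=(1.8923, -0.6573, -0.1627) x3=(-0.3409, -1.7086, -1.1071)
step 14: x0=(-1.2508, -1.3173, -0.8710) x1=(0.3156, 0.3939, 1.8075) x2=(1.8909, -0.6572, -0.1429) x3=(-0.3728, -1.7081, -1.1067)
step 15: x0=(-1.2434, -1.2999, -0.8810) x1=(0.3282, 0.4020, 1.8008) x2=(1.8895, -0.6570, -0.1231) x3=(-0.4049, -1.7075, -1.1062)
step 16: x0=(-1.2365, -1.2824, -0.8908) x1=(0.3407, 0.4101, 1.7942) x2=(1.8880, -0.6568, -0.1033) x3=(-0.4357, -1.7075, -1.1060)
step 17: x0=(-1.2308, -1.2642, -0.9004) x1=(0.3533, 0.4183, 1.7876) x2=(1.8866, -0.6566, -0.0835) x3=(-0.4636, -1.7091, -1.1067)
step 18: x0=(-1.2271, -1.2448, -0.9094) x1=(0.3658, 0.4264, 1.7810) x2=(1.8852, -0.6564, -0.0637) x3=(-0.4862, -1.7137, -1.1087)
step 19: x0=(-1.2260, -1.2238, -0.9177) x1=(0.3784, 0.4345, 1.7743) x2=(1.8838, -0.6562, -0.0439) x3=(-0.5022, -1.7225, -1.1125)
step 20: x0=(-1.2274, -1.2011, -0.9254) x1=(0.3909, 0.4426, 1.7677) x2=(1.8824, -0.6560, -0.0241) x3=(-0.5118, -1.7356, -1.1180)
step 21: x0=(-1.2306, -1.1770, -0.9325) x1=(0.4035, 0.4507, 1.7610) x2=(1.8809, -0.6558, -0.0043) x3=(-0.5170, -1.7522, -1.1247)
step 0 velocities: v0=(0.1300, 0.8400, -0.4000) v1=(0.5700, 0.3700, -0.3000) v2=(-0.0600, 0.0100, 0.9000) v3=(-0.9400, -0.1100, -0.1200)
step 0: KE=1.4820, PE=-0.1388, E=1.3432
step 21 velocities: v0=(-0.1642, 1.1094, -0.3202) v1=(0.5709, 0.3690, -0.3018) v2=(-0.0652, 0.0090, 0.9000) v3=(-0.1825, -0.7928, -0.3197)
step 21: KE=1.7564, PE=-0.4178, E=1.3385

1.3385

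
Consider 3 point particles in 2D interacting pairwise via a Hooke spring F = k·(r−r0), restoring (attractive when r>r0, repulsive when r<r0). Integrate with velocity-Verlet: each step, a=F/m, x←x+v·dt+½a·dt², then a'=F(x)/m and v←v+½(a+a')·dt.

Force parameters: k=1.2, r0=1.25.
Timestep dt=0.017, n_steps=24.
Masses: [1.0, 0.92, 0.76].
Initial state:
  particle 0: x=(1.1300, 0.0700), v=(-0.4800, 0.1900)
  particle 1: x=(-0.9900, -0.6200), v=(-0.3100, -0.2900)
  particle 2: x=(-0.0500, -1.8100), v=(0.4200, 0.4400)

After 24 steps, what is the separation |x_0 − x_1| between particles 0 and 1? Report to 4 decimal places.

1.9647

step 0: x0=(1.1300, 0.0700) x1=(-0.9900, -0.6200) x2=(-0.0500, -1.8100)
step 1: x0=(1.1216, 0.0730) x1=(-0.9951, -0.6249) x2=(-0.0428, -1.8023)
step 2: x0=(1.1127, 0.0757) x1=(-0.9997, -0.6298) x2=(-0.0354, -1.7941)
step 3: x0=(1.1033, 0.0779) x1=(-1.0040, -0.6346) x2=(-0.0279, -1.7855)
step 4: x0=(1.0934, 0.0798) x1=(-1.0078, -0.6394) x2=(-0.0202, -1.7764)
step 5: x0=(1.0830, 0.0813) x1=(-1.0112, -0.6442) x2=(-0.0124, -1.7668)
step 6: x0=(1.0722, 0.0824) x1=(-1.0142, -0.6489) x2=(-0.0045, -1.7569)
step 7: x0=(1.0609, 0.0832) x1=(-1.0168, -0.6535) x2=(0.0036, -1.7465)
step 8: x0=(1.0491, 0.0835) x1=(-1.0190, -0.6581) x2=(0.0118, -1.7356)
step 9: x0=(1.0369, 0.0836) x1=(-1.0208, -0.6626) x2=(0.0201, -1.7244)
step 10: x0=(1.0242, 0.0832) x1=(-1.0222, -0.6671) x2=(0.0285, -1.7127)
step 11: x0=(1.0111, 0.0825) x1=(-1.0232, -0.6715) x2=(0.0370, -1.7007)
step 12: x0=(0.9975, 0.0814) x1=(-1.0239, -0.6759) x2=(0.0456, -1.6882)
step 13: x0=(0.9836, 0.0800) x1=(-1.0241, -0.6802) x2=(0.0543, -1.6754)
step 14: x0=(0.9692, 0.0783) x1=(-1.0240, -0.6844) x2=(0.0631, -1.6623)
step 15: x0=(0.9544, 0.0763) x1=(-1.0235, -0.6886) x2=(0.0719, -1.6488)
step 16: x0=(0.9392, 0.0739) x1=(-1.0226, -0.6927) x2=(0.0809, -1.6349)
step 17: x0=(0.9237, 0.0712) x1=(-1.0214, -0.6967) x2=(0.0899, -1.6207)
step 18: x0=(0.9078, 0.0682) x1=(-1.0198, -0.7007) x2=(0.0989, -1.6062)
step 19: x0=(0.8915, 0.0649) x1=(-1.0179, -0.7046) x2=(0.1080, -1.5914)
step 20: x0=(0.8749, 0.0613) x1=(-1.0157, -0.7084) x2=(0.1172, -1.5763)
step 21: x0=(0.8579, 0.0574) x1=(-1.0131, -0.7122) x2=(0.1264, -1.5609)
step 22: x0=(0.8407, 0.0533) x1=(-1.0102, -0.7159) x2=(0.1357, -1.5452)
step 23: x0=(0.8231, 0.0489) x1=(-1.0070, -0.7195) x2=(0.1449, -1.5293)
step 24: x0=(0.8052, 0.0443) x1=(-1.0034, -0.7230) x2=(0.1542, -1.5132)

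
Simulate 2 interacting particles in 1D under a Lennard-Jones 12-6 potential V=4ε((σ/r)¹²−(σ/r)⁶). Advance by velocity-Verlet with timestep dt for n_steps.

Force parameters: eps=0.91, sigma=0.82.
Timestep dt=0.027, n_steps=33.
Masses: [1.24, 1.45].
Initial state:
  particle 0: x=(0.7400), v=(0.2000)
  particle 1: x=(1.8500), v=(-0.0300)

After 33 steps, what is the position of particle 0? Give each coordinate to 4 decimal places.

step 0: x0=(0.7400) x1=(1.8500)
step 1: x0=(0.7460) x1=(1.8486)
step 2: x0=(0.7534) x1=(1.8462)
step 3: x0=(0.7621) x1=(1.8426)
step 4: x0=(0.7721) x1=(1.8377)
step 5: x0=(0.7837) x1=(1.8317)
step 6: x0=(0.7968) x1=(1.8243)
step 7: x0=(0.8114) x1=(1.8156)
step 8: x0=(0.8276) x1=(1.8056)
step 9: x0=(0.8452) x1=(1.7943)
step 10: x0=(0.8637) x1=(1.7823)
step 11: x0=(0.8821) x1=(1.7704)
step 12: x0=(0.8984) x1=(1.7602)
step 13: x0=(0.9094) x1=(1.7547)
step 14: x0=(0.9119) x1=(1.7563)
step 15: x0=(0.9058) x1=(1.7654)
step 16: x0=(0.8939) x1=(1.7793)
step 17: x0=(0.8797) x1=(1.7952)
step 18: x0=(0.8653) x1=(1.8114)
step 19: x0=(0.8517) x1=(1.8269)
step 20: x0=(0.8394) x1=(1.8411)
step 21: x0=(0.8288) x1=(1.8541)
step 22: x0=(0.8196) x1=(1.8657)
step 23: x0=(0.8120) x1=(1.8760)
step 24: x0=(0.8059) x1=(1.8850)
step 25: x0=(0.8012) x1=(1.8929)
step 26: x0=(0.7978) x1=(1.8996)
step 27: x0=(0.7958) x1=(1.9051)
step 28: x0=(0.7950) x1=(1.9096)
step 29: x0=(0.7954) x1=(1.9130)
step 30: x0=(0.7971) x1=(1.9154)
step 31: x0=(0.8001) x1=(1.9167)
step 32: x0=(0.8042) x1=(1.9169)
step 33: x0=(0.8096) x1=(1.9161)

(0.8096)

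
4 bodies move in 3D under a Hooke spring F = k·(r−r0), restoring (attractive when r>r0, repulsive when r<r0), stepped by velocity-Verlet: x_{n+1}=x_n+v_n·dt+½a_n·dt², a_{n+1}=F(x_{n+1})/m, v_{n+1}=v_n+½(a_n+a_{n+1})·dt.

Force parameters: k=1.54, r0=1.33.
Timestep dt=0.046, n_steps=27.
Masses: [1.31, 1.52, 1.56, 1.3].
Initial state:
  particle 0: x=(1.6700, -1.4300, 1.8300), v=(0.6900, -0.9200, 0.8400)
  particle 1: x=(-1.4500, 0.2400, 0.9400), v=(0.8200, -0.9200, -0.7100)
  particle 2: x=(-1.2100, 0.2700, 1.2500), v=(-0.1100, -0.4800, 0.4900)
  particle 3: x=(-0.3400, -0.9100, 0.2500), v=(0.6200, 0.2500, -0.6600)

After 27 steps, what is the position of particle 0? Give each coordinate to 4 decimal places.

(-0.3560, -1.0127, 1.4122)

step 0: x0=(1.6700, -1.4300, 1.8300) x1=(-1.4500, 0.2400, 0.9400) x2=(-1.2100, 0.2700, 1.2500) x3=(-0.3400, -0.9100, 0.2500)
step 1: x0=(1.6959, -1.4694, 1.8665) x1=(-1.4105, 0.1962, 0.9070) x2=(-1.2124, 0.2466, 1.2734) x3=(-0.3108, -0.8981, 0.2211)
step 2: x0=(1.7099, -1.5028, 1.8986) x1=(-1.3672, 0.1493, 0.8732) x2=(-1.2097, 0.2206, 1.2987) x3=(-0.2804, -0.8856, 0.1954)
step 3: x0=(1.7121, -1.5303, 1.9260) x1=(-1.3198, 0.0995, 0.8389) x2=(-1.2021, 0.1921, 1.3258) x3=(-0.2485, -0.8726, 0.1728)
step 4: x0=(1.7026, -1.5517, 1.9485) x1=(-1.2684, 0.0469, 0.8041) x2=(-1.1899, 0.1611, 1.3546) x3=(-0.2152, -0.8593, 0.1536)
step 5: x0=(1.6817, -1.5671, 1.9661) x1=(-1.2129, -0.0085, 0.7691) x2=(-1.1731, 0.1276, 1.3851) x3=(-0.1806, -0.8459, 0.1378)
step 6: x0=(1.6497, -1.5767, 1.9787) x1=(-1.1535, -0.0665, 0.7341) x2=(-1.1521, 0.0916, 1.4169) x3=(-0.1445, -0.8325, 0.1253)
step 7: x0=(1.6069, -1.5805, 1.9862) x1=(-1.0903, -0.1269, 0.6993) x2=(-1.1269, 0.0534, 1.4499) x3=(-0.1070, -0.8193, 0.1162)
step 8: x0=(1.5540, -1.5789, 1.9886) x1=(-1.0235, -0.1894, 0.6650) x2=(-1.0978, 0.0128, 1.4839) x3=(-0.0682, -0.8064, 0.1105)
step 9: x0=(1.4916, -1.5720, 1.9862) x1=(-0.9535, -0.2538, 0.6314) x2=(-1.0649, -0.0299, 1.5187) x3=(-0.0280, -0.7938, 0.1080)
step 10: x0=(1.4204, -1.5601, 1.9789) x1=(-0.8807, -0.3199, 0.5988) x2=(-1.0285, -0.0747, 1.5538) x3=(0.0135, -0.7818, 0.1086)
step 11: x0=(1.3411, -1.5437, 1.9671) x1=(-0.8054, -0.3875, 0.5673) x2=(-0.9888, -0.1215, 1.5893) x3=(0.0562, -0.7703, 0.1123)
step 12: x0=(1.2546, -1.5231, 1.9508) x1=(-0.7281, -0.4562, 0.5372) x2=(-0.9460, -0.1701, 1.6246) x3=(0.1001, -0.7595, 0.1189)
step 13: x0=(1.1617, -1.4987, 1.9306) x1=(-0.6492, -0.5260, 0.5084) x2=(-0.9003, -0.2203, 1.6598) x3=(0.1452, -0.7493, 0.1282)
step 14: x0=(1.0634, -1.4710, 1.9065) x1=(-0.5692, -0.5966, 0.4813) x2=(-0.8521, -0.2721, 1.6943) x3=(0.1914, -0.7396, 0.1401)
step 15: x0=(0.9606, -1.4405, 1.8791) x1=(-0.4887, -0.6679, 0.4558) x2=(-0.8015, -0.3252, 1.7282) x3=(0.2386, -0.7305, 0.1543)
step 16: x0=(0.8542, -1.4076, 1.8488) x1=(-0.4080, -0.7397, 0.4320) x2=(-0.7489, -0.3794, 1.7611) x3=(0.2870, -0.7218, 0.1707)
step 17: x0=(0.7451, -1.3729, 1.8160) x1=(-0.3276, -0.8120, 0.4099) x2=(-0.6945, -0.4345, 1.7929) x3=(0.3363, -0.7133, 0.1890)
step 18: x0=(0.6341, -1.3368, 1.7810) x1=(-0.2479, -0.8847, 0.3893) x2=(-0.6388, -0.4903, 1.8233) x3=(0.3865, -0.7048, 0.2091)
step 19: x0=(0.5222, -1.2998, 1.7445) x1=(-0.1692, -0.9579, 0.3702) x2=(-0.5819, -0.5466, 1.8523) x3=(0.4376, -0.6960, 0.2310)
step 20: x0=(0.4098, -1.2624, 1.7067) x1=(-0.0917, -1.0315, 0.3523) x2=(-0.5242, -0.6032, 1.8797) x3=(0.4894, -0.6868, 0.2545)
step 21: x0=(0.2978, -1.2250, 1.6681) x1=(-0.0154, -1.1058, 0.3355) x2=(-0.4660, -0.6598, 1.9055) x3=(0.5418, -0.6769, 0.2795)
step 22: x0=(0.1865, -1.1879, 1.6287) x1=(0.0596, -1.1807, 0.3197) x2=(-0.4075, -0.7161, 1.9298) x3=(0.5946, -0.6662, 0.3061)
step 23: x0=(0.0762, -1.1515, 1.5885) x1=(0.1335, -1.2562, 0.3046) x2=(-0.3489, -0.7721, 1.9526) x3=(0.6476, -0.6547, 0.3342)
step 24: x0=(-0.0329, -1.1158, 1.5472) x1=(0.2064, -1.3323, 0.2903) x2=(-0.2903, -0.8274, 1.9743) x3=(0.7006, -0.6423, 0.3639)
step 25: x0=(-0.1411, -1.0809, 1.5044) x1=(0.2784, -1.4090, 0.2769) x2=(-0.2315, -0.8822, 1.9952) x3=(0.7534, -0.6292, 0.3952)
step 26: x0=(-0.2486, -1.0466, 1.4594) x1=(0.3496, -1.4861, 0.2644) x2=(-0.1721, -0.9364, 2.0155) x3=(0.8057, -0.6156, 0.4281)
step 27: x0=(-0.3560, -1.0127, 1.4122) x1=(0.4201, -1.5634, 0.2530) x2=(-0.1115, -0.9906, 2.0354) x3=(0.8573, -0.6016, 0.4627)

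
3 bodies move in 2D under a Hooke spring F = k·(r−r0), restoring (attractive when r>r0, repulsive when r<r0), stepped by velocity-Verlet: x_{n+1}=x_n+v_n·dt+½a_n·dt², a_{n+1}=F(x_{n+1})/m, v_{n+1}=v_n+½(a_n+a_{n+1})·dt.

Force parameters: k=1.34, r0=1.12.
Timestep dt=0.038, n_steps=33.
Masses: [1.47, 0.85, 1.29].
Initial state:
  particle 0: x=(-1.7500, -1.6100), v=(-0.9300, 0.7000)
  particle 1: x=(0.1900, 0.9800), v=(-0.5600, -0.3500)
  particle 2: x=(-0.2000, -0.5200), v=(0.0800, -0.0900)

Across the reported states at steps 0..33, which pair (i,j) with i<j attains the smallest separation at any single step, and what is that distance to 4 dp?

pair (0,1), distance 0.6492

step 0: x0=(-1.7500, -1.6100) x1=(0.1900, 0.9800) x2=(-0.2000, -0.5200)
step 1: x0=(-1.7841, -1.5820) x1=(0.1672, 0.9643) x2=(-0.1974, -0.5234)
step 2: x0=(-1.8156, -1.5512) x1=(0.1412, 0.9439) x2=(-0.1955, -0.5269)
step 3: x0=(-1.8446, -1.5178) x1=(0.1122, 0.9190) x2=(-0.1946, -0.5305)
step 4: x0=(-1.8711, -1.4817) x1=(0.0801, 0.8897) x2=(-0.1946, -0.5342)
step 5: x0=(-1.8950, -1.4432) x1=(0.0451, 0.8563) x2=(-0.1956, -0.5379)
step 6: x0=(-1.9163, -1.4022) x1=(0.0071, 0.8189) x2=(-0.1975, -0.5418)
step 7: x0=(-1.9352, -1.3590) x1=(-0.0336, 0.7777) x2=(-0.2005, -0.5459)
step 8: x0=(-1.9515, -1.3136) x1=(-0.0770, 0.7332) x2=(-0.2045, -0.5501)
step 9: x0=(-1.9655, -1.2662) x1=(-0.1230, 0.6855) x2=(-0.2095, -0.5546)
step 10: x0=(-1.9771, -1.2169) x1=(-0.1714, 0.6349) x2=(-0.2156, -0.5593)
step 11: x0=(-1.9864, -1.1659) x1=(-0.2222, 0.5818) x2=(-0.2228, -0.5643)
step 12: x0=(-1.9935, -1.1133) x1=(-0.2752, 0.5264) x2=(-0.2311, -0.5696)
step 13: x0=(-1.9985, -1.0592) x1=(-0.3303, 0.4691) x2=(-0.2403, -0.5753)
step 14: x0=(-2.0014, -1.0039) x1=(-0.3873, 0.4102) x2=(-0.2506, -0.5814)
step 15: x0=(-2.0026, -0.9476) x1=(-0.4461, 0.3500) x2=(-0.2619, -0.5878)
step 16: x0=(-2.0019, -0.8902) x1=(-0.5065, 0.2889) x2=(-0.2740, -0.5948)
step 17: x0=(-1.9996, -0.8321) x1=(-0.5685, 0.2271) x2=(-0.2871, -0.6021)
step 18: x0=(-1.9958, -0.7734) x1=(-0.6319, 0.1650) x2=(-0.3009, -0.6100)
step 19: x0=(-1.9907, -0.7142) x1=(-0.6965, 0.1027) x2=(-0.3154, -0.6183)
step 20: x0=(-1.9844, -0.6547) x1=(-0.7622, 0.0406) x2=(-0.3305, -0.6271)
step 21: x0=(-1.9770, -0.5949) x1=(-0.8289, -0.0213) x2=(-0.3462, -0.6363)
step 22: x0=(-1.9688, -0.5351) x1=(-0.8964, -0.0827) x2=(-0.3624, -0.6458)
step 23: x0=(-1.9599, -0.4753) x1=(-0.9645, -0.1435) x2=(-0.3789, -0.6557)
step 24: x0=(-1.9505, -0.4156) x1=(-1.0331, -0.2038) x2=(-0.3957, -0.6659)
step 25: x0=(-1.9407, -0.3561) x1=(-1.1019, -0.2636) x2=(-0.4128, -0.6762)
step 26: x0=(-1.9307, -0.2967) x1=(-1.1707, -0.3229) x2=(-0.4301, -0.6867)
step 27: x0=(-1.9206, -0.2375) x1=(-1.2392, -0.3820) x2=(-0.4477, -0.6971)
step 28: x0=(-1.9105, -0.1783) x1=(-1.3074, -0.4410) x2=(-0.4655, -0.7076)
step 29: x0=(-1.9005, -0.1190) x1=(-1.3751, -0.5003) x2=(-0.4835, -0.7179)
step 30: x0=(-1.8905, -0.0596) x1=(-1.4424, -0.5602) x2=(-0.5019, -0.7281)
step 31: x0=(-1.8803, 0.0000) x1=(-1.5094, -0.6207) x2=(-0.5205, -0.7380)
step 32: x0=(-1.8700, 0.0598) x1=(-1.5763, -0.6819) x2=(-0.5396, -0.7476)
step 33: x0=(-1.8593, 0.1197) x1=(-1.6430, -0.7438) x2=(-0.5590, -0.7569)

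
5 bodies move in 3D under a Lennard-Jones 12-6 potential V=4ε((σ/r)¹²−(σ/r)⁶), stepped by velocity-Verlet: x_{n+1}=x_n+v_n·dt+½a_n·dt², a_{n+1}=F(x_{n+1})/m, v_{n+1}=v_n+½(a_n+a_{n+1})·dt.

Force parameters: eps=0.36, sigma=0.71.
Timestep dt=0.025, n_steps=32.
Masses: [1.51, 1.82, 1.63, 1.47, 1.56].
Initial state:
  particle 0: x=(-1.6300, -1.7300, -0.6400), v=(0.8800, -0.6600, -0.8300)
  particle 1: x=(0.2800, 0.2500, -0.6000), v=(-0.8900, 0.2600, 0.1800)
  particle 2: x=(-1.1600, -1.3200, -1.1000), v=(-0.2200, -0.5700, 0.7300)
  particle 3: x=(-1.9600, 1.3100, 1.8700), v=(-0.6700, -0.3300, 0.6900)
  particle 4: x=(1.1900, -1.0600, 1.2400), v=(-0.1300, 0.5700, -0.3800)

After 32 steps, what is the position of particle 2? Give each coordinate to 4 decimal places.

(-0.8233, -1.2257, -0.9694)

step 0: x0=(-1.6300, -1.7300, -0.6400) x1=(0.2800, 0.2500, -0.6000) x2=(-1.1600, -1.3200, -1.1000) x3=(-1.9600, 1.3100, 1.8700) x4=(1.1900, -1.0600, 1.2400)
step 1: x0=(-1.6082, -1.7466, -0.6606) x1=(0.2577, 0.2565, -0.5955) x2=(-1.1654, -1.3341, -1.0819) x3=(-1.9767, 1.3017, 1.8872) x4=(1.1867, -1.0457, 1.2305)
step 2: x0=(-1.5877, -1.7645, -0.6799) x1=(0.2355, 0.2630, -0.5910) x2=(-1.1694, -1.3471, -1.0650) x3=(-1.9935, 1.2935, 1.9045) x4=(1.1835, -1.0315, 1.2210)
step 3: x0=(-1.5706, -1.7858, -0.6961) x1=(0.2132, 0.2695, -0.5865) x2=(-1.1704, -1.3569, -1.0510) x3=(-2.0102, 1.2852, 1.9217) x4=(1.1802, -1.0172, 1.2115)
step 4: x0=(-1.5590, -1.8130, -0.7074) x1=(0.1910, 0.2760, -0.5820) x2=(-1.1662, -1.3612, -1.0415) x3=(-2.0270, 1.2770, 1.9390) x4=(1.1770, -1.0030, 1.2020)
step 5: x0=(-1.5528, -1.8464, -0.7141) x1=(0.1687, 0.2825, -0.5775) x2=(-1.1571, -1.3598, -1.0362) x3=(-2.0437, 1.2687, 1.9562) x4=(1.1737, -0.9887, 1.1925)
step 6: x0=(-1.5499, -1.8838, -0.7181) x1=(0.1465, 0.2890, -0.5730) x2=(-1.1449, -1.3547, -1.0334) x3=(-2.0605, 1.2605, 1.9735) x4=(1.1705, -0.9745, 1.1830)
step 7: x0=(-1.5482, -1.9228, -0.7212) x1=(0.1242, 0.2955, -0.5685) x2=(-1.1316, -1.3481, -1.0315) x3=(-2.0772, 1.2522, 1.9907) x4=(1.1672, -0.9602, 1.1735)
step 8: x0=(-1.5467, -1.9622, -0.7241) x1=(0.1020, 0.3019, -0.5640) x2=(-1.1180, -1.3411, -1.0298) x3=(-2.0940, 1.2440, 2.0080) x4=(1.1640, -0.9460, 1.1640)
step 9: x0=(-1.5452, -2.0014, -0.7271) x1=(0.0797, 0.3084, -0.5595) x2=(-1.1046, -1.3343, -1.0280) x3=(-2.1107, 1.2357, 2.0252) x4=(1.1607, -0.9317, 1.1545)
step 10: x0=(-1.5434, -2.0403, -0.7302) x1=(0.0575, 0.3149, -0.5550) x2=(-1.0913, -1.3278, -1.0261) x3=(-2.1275, 1.2275, 2.0425) x4=(1.1575, -0.9175, 1.1450)
step 11: x0=(-1.5414, -2.0788, -0.7335) x1=(0.0352, 0.3214, -0.5505) x2=(-1.0783, -1.3217, -1.0240) x3=(-2.1442, 1.2192, 2.0597) x4=(1.1542, -0.9032, 1.1355)
step 12: x0=(-1.5391, -2.1168, -0.7370) x1=(0.0129, 0.3279, -0.5460) x2=(-1.0655, -1.3159, -1.0218) x3=(-2.1610, 1.2110, 2.0770) x4=(1.1510, -0.8890, 1.1259)
step 13: x0=(-1.5367, -2.1546, -0.7405) x1=(-0.0093, 0.3343, -0.5415) x2=(-1.0529, -1.3104, -1.0195) x3=(-2.1777, 1.2027, 2.0942) x4=(1.1477, -0.8747, 1.1164)
step 14: x0=(-1.5341, -2.1921, -0.7442) x1=(-0.0316, 0.3408, -0.5370) x2=(-1.0404, -1.3052, -1.0170) x3=(-2.1945, 1.1945, 2.1115) x4=(1.1444, -0.8605, 1.1069)
step 15: x0=(-1.5313, -2.2294, -0.7479) x1=(-0.0539, 0.3473, -0.5325) x2=(-1.0280, -1.3002, -1.0146) x3=(-2.2112, 1.1862, 2.1287) x4=(1.1412, -0.8462, 1.0974)
step 16: x0=(-1.5285, -2.2665, -0.7517) x1=(-0.0761, 0.3537, -0.5280) x2=(-1.0157, -1.2953, -1.0120) x3=(-2.2280, 1.1780, 2.1460) x4=(1.1379, -0.8319, 1.0879)
step 17: x0=(-1.5256, -2.3035, -0.7555) x1=(-0.0984, 0.3602, -0.5235) x2=(-1.0035, -1.2906, -1.0095) x3=(-2.2447, 1.1697, 2.1632) x4=(1.1347, -0.8177, 1.0784)
step 18: x0=(-1.5226, -2.3403, -0.7593) x1=(-0.1207, 0.3666, -0.5190) x2=(-0.9914, -1.2860, -1.0069) x3=(-2.2615, 1.1615, 2.1805) x4=(1.1314, -0.8034, 1.0689)
step 19: x0=(-1.5196, -2.3770, -0.7632) x1=(-0.1429, 0.3731, -0.5145) x2=(-0.9792, -1.2814, -1.0043) x3=(-2.2782, 1.1532, 2.1977) x4=(1.1281, -0.7892, 1.0593)
step 20: x0=(-1.5165, -2.4137, -0.7670) x1=(-0.1652, 0.3795, -0.5100) x2=(-0.9672, -1.2769, -1.0016) x3=(-2.2950, 1.1450, 2.2150) x4=(1.1249, -0.7749, 1.0498)
step 21: x0=(-1.5135, -2.4503, -0.7709) x1=(-0.1875, 0.3860, -0.5055) x2=(-0.9551, -1.2725, -0.9990) x3=(-2.3117, 1.1367, 2.2322) x4=(1.1216, -0.7606, 1.0403)
step 22: x0=(-1.5103, -2.4868, -0.7748) x1=(-0.2098, 0.3924, -0.5010) x2=(-0.9431, -1.2682, -0.9963) x3=(-2.3285, 1.1285, 2.2495) x4=(1.1184, -0.7464, 1.0308)
step 23: x0=(-1.5072, -2.5233, -0.7787) x1=(-0.2320, 0.3989, -0.4965) x2=(-0.9311, -1.2638, -0.9936) x3=(-2.3452, 1.1202, 2.2667) x4=(1.1151, -0.7321, 1.0213)
step 24: x0=(-1.5040, -2.5597, -0.7826) x1=(-0.2543, 0.4053, -0.4920) x2=(-0.9191, -1.2596, -0.9910) x3=(-2.3620, 1.1120, 2.2840) x4=(1.1118, -0.7179, 1.0118)
step 25: x0=(-1.5009, -2.5961, -0.7866) x1=(-0.2766, 0.4117, -0.4875) x2=(-0.9071, -1.2553, -0.9883) x3=(-2.3787, 1.1037, 2.3012) x4=(1.1086, -0.7036, 1.0022)
step 26: x0=(-1.4977, -2.6325, -0.7905) x1=(-0.2989, 0.4181, -0.4830) x2=(-0.8951, -1.2510, -0.9856) x3=(-2.3955, 1.0955, 2.3185) x4=(1.1053, -0.6893, 0.9927)
step 27: x0=(-1.4945, -2.6689, -0.7944) x1=(-0.3211, 0.4246, -0.4785) x2=(-0.8831, -1.2468, -0.9829) x3=(-2.4122, 1.0872, 2.3357) x4=(1.1020, -0.6751, 0.9832)
step 28: x0=(-1.4913, -2.7052, -0.7983) x1=(-0.3434, 0.4310, -0.4740) x2=(-0.8711, -1.2426, -0.9802) x3=(-2.4290, 1.0790, 2.3530) x4=(1.0987, -0.6608, 0.9737)
step 29: x0=(-1.4881, -2.7416, -0.8023) x1=(-0.3657, 0.4374, -0.4695) x2=(-0.8592, -1.2383, -0.9775) x3=(-2.4457, 1.0707, 2.3702) x4=(1.0955, -0.6465, 0.9641)
step 30: x0=(-1.4849, -2.7779, -0.8062) x1=(-0.3880, 0.4438, -0.4650) x2=(-0.8472, -1.2341, -0.9748) x3=(-2.4625, 1.0625, 2.3875) x4=(1.0922, -0.6323, 0.9546)
step 31: x0=(-1.4817, -2.8142, -0.8101) x1=(-0.4103, 0.4502, -0.4605) x2=(-0.8352, -1.2299, -0.9721) x3=(-2.4792, 1.0542, 2.4047) x4=(1.0889, -0.6180, 0.9451)
step 32: x0=(-1.4785, -2.8505, -0.8141) x1=(-0.4326, 0.4565, -0.4560) x2=(-0.8233, -1.2257, -0.9694) x3=(-2.4960, 1.0460, 2.4220) x4=(1.0856, -0.6037, 0.9355)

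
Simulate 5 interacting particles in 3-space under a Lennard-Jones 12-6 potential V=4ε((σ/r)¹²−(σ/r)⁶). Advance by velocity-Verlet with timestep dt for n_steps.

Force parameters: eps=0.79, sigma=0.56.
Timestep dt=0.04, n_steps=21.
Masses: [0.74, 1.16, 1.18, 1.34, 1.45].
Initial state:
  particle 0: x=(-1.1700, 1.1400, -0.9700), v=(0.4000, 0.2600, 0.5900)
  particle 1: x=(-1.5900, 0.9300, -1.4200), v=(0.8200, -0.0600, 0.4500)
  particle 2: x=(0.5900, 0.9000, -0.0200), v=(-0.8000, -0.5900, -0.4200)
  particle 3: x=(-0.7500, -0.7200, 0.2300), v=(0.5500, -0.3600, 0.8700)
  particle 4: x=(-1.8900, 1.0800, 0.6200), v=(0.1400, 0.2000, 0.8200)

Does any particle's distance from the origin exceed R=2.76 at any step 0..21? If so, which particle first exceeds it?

step 0: x0=(-1.1700, 1.1400, -0.9700) x1=(-1.5900, 0.9300, -1.4200) x2=(0.5900, 0.9000, -0.0200) x3=(-0.7500, -0.7200, 0.2300) x4=(-1.8900, 1.0800, 0.6200)
step 1: x0=(-1.1555, 1.1496, -0.9480) x1=(-1.5562, 0.9281, -1.4009) x2=(0.5580, 0.8764, -0.0368) x3=(-0.7280, -0.7344, 0.2648) x4=(-1.8844, 1.0880, 0.6528)
step 2: x0=(-1.1434, 1.1580, -0.9287) x1=(-1.5210, 0.9270, -1.3802) x2=(0.5260, 0.8528, -0.0536) x3=(-0.7060, -0.7488, 0.2996) x4=(-1.8788, 1.0960, 0.6856)
step 3: x0=(-1.1319, 1.1659, -0.9100) x1=(-1.4853, 0.9262, -1.3590) x2=(0.4939, 0.8292, -0.0704) x3=(-0.6840, -0.7632, 0.3344) x4=(-1.8732, 1.1040, 0.7183)
step 4: x0=(-1.1185, 1.1751, -0.8890) x1=(-1.4508, 0.9245, -1.3392) x2=(0.4619, 0.8056, -0.0872) x3=(-0.6620, -0.7775, 0.3692) x4=(-1.8675, 1.1120, 0.7511)
step 5: x0=(-1.1018, 1.1868, -0.8634) x1=(-1.4185, 0.9212, -1.3224) x2=(0.4298, 0.7820, -0.1040) x3=(-0.6400, -0.7919, 0.4040) x4=(-1.8619, 1.1200, 0.7838)
step 6: x0=(-1.0829, 1.2003, -0.8347) x1=(-1.3875, 0.9168, -1.3075) x2=(0.3978, 0.7584, -0.1209) x3=(-0.6180, -0.8063, 0.4388) x4=(-1.8563, 1.1280, 0.8165)
step 7: x0=(-1.0642, 1.2136, -0.8062) x1=(-1.3563, 0.9126, -1.2925) x2=(0.3657, 0.7347, -0.1377) x3=(-0.5960, -0.8206, 0.4735) x4=(-1.8506, 1.1360, 0.8492)
step 8: x0=(-1.0470, 1.2253, -0.7803) x1=(-1.3242, 0.9093, -1.2758) x2=(0.3335, 0.7111, -0.1545) x3=(-0.5740, -0.8349, 0.5083) x4=(-1.8450, 1.1439, 0.8819)
step 9: x0=(-1.0318, 1.2347, -0.7579) x1=(-1.2908, 0.9075, -1.2568) x2=(0.3013, 0.6875, -0.1714) x3=(-0.5520, -0.8493, 0.5431) x4=(-1.8393, 1.1519, 0.9146)
step 10: x0=(-1.0184, 1.2417, -0.7392) x1=(-1.2562, 0.9072, -1.2354) x2=(0.2691, 0.6639, -0.1882) x3=(-0.5300, -0.8636, 0.5779) x4=(-1.8336, 1.1599, 0.9473)
step 11: x0=(-1.0064, 1.2468, -0.7232) x1=(-1.2208, 0.9081, -1.2123) x2=(0.2369, 0.6403, -0.2051) x3=(-0.5079, -0.8779, 0.6126) x4=(-1.8280, 1.1679, 0.9800)
step 12: x0=(-0.9946, 1.2512, -0.7081) x1=(-1.1850, 0.9094, -1.1886) x2=(0.2045, 0.6168, -0.2220) x3=(-0.4859, -0.8922, 0.6474) x4=(-1.8223, 1.1759, 1.0126)
step 13: x0=(-0.9818, 1.2573, -0.6904) x1=(-1.1499, 0.9096, -1.1664) x2=(0.1721, 0.5932, -0.2390) x3=(-0.4639, -0.9065, 0.6822) x4=(-1.8166, 1.1839, 1.0453)
step 14: x0=(-0.9672, 1.2670, -0.6677) x1=(-1.1159, 0.9074, -1.1474) x2=(0.1397, 0.5697, -0.2559) x3=(-0.4419, -0.9208, 0.7169) x4=(-1.8109, 1.1918, 1.0779)
step 15: x0=(-0.9515, 1.2790, -0.6419) x1=(-1.0825, 0.9038, -1.1304) x2=(0.1071, 0.5462, -0.2729) x3=(-0.4199, -0.9350, 0.7517) x4=(-1.8052, 1.1998, 1.1106)
step 16: x0=(-0.9357, 1.2907, -0.6162) x1=(-1.0490, 0.9003, -1.1132) x2=(0.0744, 0.5228, -0.2900) x3=(-0.3978, -0.9493, 0.7864) x4=(-1.7995, 1.2078, 1.1432)
step 17: x0=(-0.9204, 1.3002, -0.5931) x1=(-1.0150, 0.8980, -1.0942) x2=(0.0416, 0.4994, -0.3071) x3=(-0.3758, -0.9636, 0.8212) x4=(-1.7938, 1.2158, 1.1758)
step 18: x0=(-0.9056, 1.3067, -0.5735) x1=(-0.9806, 0.8976, -1.0730) x2=(0.0085, 0.4762, -0.3242) x3=(-0.3538, -0.9778, 0.8559) x4=(-1.7881, 1.2237, 1.2084)
step 19: x0=(-0.8912, 1.3101, -0.5574) x1=(-0.9457, 0.8990, -1.0494) x2=(-0.0247, 0.4531, -0.3415) x3=(-0.3317, -0.9921, 0.8906) x4=(-1.7824, 1.2317, 1.2410)
step 20: x0=(-0.8768, 1.3110, -0.5441) x1=(-0.9106, 0.9018, -1.0239) x2=(-0.0581, 0.4302, -0.3589) x3=(-0.3097, -1.0063, 0.9253) x4=(-1.7767, 1.2397, 1.2736)
step 21: x0=(-0.8624, 1.3111, -0.5314) x1=(-0.8752, 0.9049, -0.9979) x2=(-0.0919, 0.4075, -0.3764) x3=(-0.2877, -1.0205, 0.9601) x4=(-1.7710, 1.2477, 1.3062)

no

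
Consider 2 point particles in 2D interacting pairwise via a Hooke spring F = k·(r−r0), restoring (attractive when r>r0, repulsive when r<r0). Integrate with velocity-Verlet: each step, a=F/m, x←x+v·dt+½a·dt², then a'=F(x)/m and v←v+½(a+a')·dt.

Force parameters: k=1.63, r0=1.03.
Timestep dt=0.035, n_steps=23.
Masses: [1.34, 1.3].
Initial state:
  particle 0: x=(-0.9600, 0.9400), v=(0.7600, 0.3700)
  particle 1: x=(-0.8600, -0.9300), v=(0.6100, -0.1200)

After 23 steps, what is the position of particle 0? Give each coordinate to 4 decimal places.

step 0: x0=(-0.9600, 0.9400) x1=(-0.8600, -0.9300)
step 1: x0=(-0.9334, 0.9523) x1=(-0.8387, -0.9336)
step 2: x0=(-0.9067, 0.9634) x1=(-0.8174, -0.9358)
step 3: x0=(-0.8799, 0.9731) x1=(-0.7962, -0.9367)
step 4: x0=(-0.8531, 0.9816) x1=(-0.7751, -0.9362)
step 5: x0=(-0.8262, 0.9887) x1=(-0.7540, -0.9344)
step 6: x0=(-0.7993, 0.9944) x1=(-0.7330, -0.9312)
step 7: x0=(-0.7723, 0.9989) x1=(-0.7121, -0.9267)
step 8: x0=(-0.7453, 1.0020) x1=(-0.6911, -0.9207)
step 9: x0=(-0.7183, 1.0038) x1=(-0.6702, -0.9134)
step 10: x0=(-0.6912, 1.0042) x1=(-0.6494, -0.9047)
step 11: x0=(-0.6641, 1.0034) x1=(-0.6286, -0.8947)
step 12: x0=(-0.6370, 1.0012) x1=(-0.6077, -0.8833)
step 13: x0=(-0.6098, 0.9978) x1=(-0.5870, -0.8707)
step 14: x0=(-0.5827, 0.9931) x1=(-0.5662, -0.8567)
step 15: x0=(-0.5555, 0.9873) x1=(-0.5454, -0.8415)
step 16: x0=(-0.5283, 0.9802) x1=(-0.5247, -0.8250)
step 17: x0=(-0.5011, 0.9719) x1=(-0.5040, -0.8074)
step 18: x0=(-0.4739, 0.9626) x1=(-0.4832, -0.7886)
step 19: x0=(-0.4467, 0.9521) x1=(-0.4624, -0.7687)
step 20: x0=(-0.4196, 0.9407) x1=(-0.4417, -0.7477)
step 21: x0=(-0.3924, 0.9282) x1=(-0.4209, -0.7258)
step 22: x0=(-0.3653, 0.9149) x1=(-0.4001, -0.7028)
step 23: x0=(-0.3382, 0.9006) x1=(-0.3793, -0.6790)

(-0.3382, 0.9006)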